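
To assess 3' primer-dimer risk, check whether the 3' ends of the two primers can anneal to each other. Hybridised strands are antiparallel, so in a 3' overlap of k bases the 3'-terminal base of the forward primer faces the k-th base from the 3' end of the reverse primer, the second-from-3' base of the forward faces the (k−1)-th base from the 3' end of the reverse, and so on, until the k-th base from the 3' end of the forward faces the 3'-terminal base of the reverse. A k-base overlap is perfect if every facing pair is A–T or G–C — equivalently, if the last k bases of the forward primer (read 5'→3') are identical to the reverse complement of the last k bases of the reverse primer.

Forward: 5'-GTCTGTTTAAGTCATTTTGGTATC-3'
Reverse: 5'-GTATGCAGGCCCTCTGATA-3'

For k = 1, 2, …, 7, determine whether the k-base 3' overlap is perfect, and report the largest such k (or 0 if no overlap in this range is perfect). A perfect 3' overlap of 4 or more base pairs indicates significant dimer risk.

Last 7 bases (5'→3') — forward …TGGTATC, reverse …TCTGATA.
Reverse complement of the reverse primer's last 7 bases: TATCAGA; its first k bases are the reverse complement of the reverse primer's last k bases, so a perfect k-base overlap needs the forward primer's last k bases to equal them.
Comparing (forward last k vs required): k=1: C vs T ✗; k=2: TC vs TA ✗; k=3: ATC vs TAT ✗; k=4: TATC vs TATC ✓; k=5: GTATC vs TATCA ✗; k=6: GGTATC vs TATCAG ✗; k=7: TGGTATC vs TATCAGA ✗.
Only k = 4 is perfect, so the longest perfect 3' overlap is 4.

Longest perfect overlap: 4 complementary base pairs; significant dimer risk (threshold 4).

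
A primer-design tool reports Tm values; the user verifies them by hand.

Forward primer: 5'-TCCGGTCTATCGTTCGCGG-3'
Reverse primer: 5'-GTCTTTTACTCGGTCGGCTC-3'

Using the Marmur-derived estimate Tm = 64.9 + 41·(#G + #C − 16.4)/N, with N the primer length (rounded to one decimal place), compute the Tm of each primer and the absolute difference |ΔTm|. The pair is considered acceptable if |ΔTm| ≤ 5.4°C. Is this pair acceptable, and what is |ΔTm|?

Forward: G+C = 12, N = 19 → Tm = 64.9 + 41·(12 − 16.4)/19 = 55.4°C.
Reverse: G+C = 11, N = 20 → Tm = 64.9 + 41·(11 − 16.4)/20 = 53.8°C.
|ΔTm| = |55.4 − 53.8| = 1.6°C, ≤ 5.4°C.

|ΔTm| = 1.6°C; the pair is acceptable.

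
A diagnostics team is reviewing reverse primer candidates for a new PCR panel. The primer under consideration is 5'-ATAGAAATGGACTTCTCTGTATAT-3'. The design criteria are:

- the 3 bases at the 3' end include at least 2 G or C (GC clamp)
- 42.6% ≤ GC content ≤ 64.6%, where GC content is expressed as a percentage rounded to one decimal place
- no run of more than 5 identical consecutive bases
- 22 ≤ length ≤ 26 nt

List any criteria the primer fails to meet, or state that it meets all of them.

Base counts: A=8, T=9, G=4, C=3 (length 24).
GC clamp: 3' end TAT has 0 G/C, need ≥2 ✗
GC content: GC 7/24 = 29.2%, outside 42.6–64.6% ✗
homopolymer run: longest run = 3 ✓
length: length 24 ✓

Fails: GC clamp, GC content.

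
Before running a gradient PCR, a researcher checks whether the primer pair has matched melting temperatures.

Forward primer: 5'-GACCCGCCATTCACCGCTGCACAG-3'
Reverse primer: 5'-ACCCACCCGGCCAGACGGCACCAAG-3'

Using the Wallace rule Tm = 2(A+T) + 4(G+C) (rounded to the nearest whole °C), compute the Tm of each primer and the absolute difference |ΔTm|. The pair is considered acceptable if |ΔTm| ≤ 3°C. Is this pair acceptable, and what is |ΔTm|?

Forward: A=5 T=3 G=5 C=11 → Tm = 2·8 + 4·16 = 80°C.
Reverse: A=7 T=0 G=6 C=12 → Tm = 2·7 + 4·18 = 86°C.
|ΔTm| = |80 − 86| = 6°C, > 3°C.

|ΔTm| = 6°C; the pair is not acceptable.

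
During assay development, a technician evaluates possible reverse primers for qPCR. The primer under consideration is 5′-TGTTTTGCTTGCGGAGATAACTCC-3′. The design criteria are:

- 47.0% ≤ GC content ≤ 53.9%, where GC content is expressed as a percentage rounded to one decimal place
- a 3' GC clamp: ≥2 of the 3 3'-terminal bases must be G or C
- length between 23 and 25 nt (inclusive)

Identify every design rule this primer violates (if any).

Base counts: A=4, T=9, G=6, C=5 (length 24).
GC content: GC 11/24 = 45.8%, outside 47.0–53.9% ✗
GC clamp: 3' end TCC has 2 G/C ✓
length: length 24 ✓

Fails: GC content.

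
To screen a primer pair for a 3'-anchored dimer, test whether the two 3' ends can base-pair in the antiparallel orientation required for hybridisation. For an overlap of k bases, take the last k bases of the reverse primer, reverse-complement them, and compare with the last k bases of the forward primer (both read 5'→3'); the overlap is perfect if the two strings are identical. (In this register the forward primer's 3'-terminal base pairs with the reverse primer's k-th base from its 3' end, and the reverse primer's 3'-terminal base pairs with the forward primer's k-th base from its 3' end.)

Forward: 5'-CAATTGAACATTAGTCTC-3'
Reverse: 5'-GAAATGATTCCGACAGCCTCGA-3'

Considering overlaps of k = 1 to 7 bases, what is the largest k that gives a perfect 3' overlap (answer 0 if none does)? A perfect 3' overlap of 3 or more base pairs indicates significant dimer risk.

Longest perfect overlap: 2 complementary base pairs; below the dimer-risk threshold (threshold 3).

Last 7 bases (5'→3') — forward …TAGTCTC, reverse …GCCTCGA.
Reverse complement of the reverse primer's last 7 bases: TCGAGGC; its first k bases are the reverse complement of the reverse primer's last k bases, so a perfect k-base overlap needs the forward primer's last k bases to equal them.
Comparing (forward last k vs required): k=1: C vs T ✗; k=2: TC vs TC ✓; k=3: CTC vs TCG ✗; k=4: TCTC vs TCGA ✗; k=5: GTCTC vs TCGAG ✗; k=6: AGTCTC vs TCGAGG ✗; k=7: TAGTCTC vs TCGAGGC ✗.
Only k = 2 is perfect, so the longest perfect 3' overlap is 2.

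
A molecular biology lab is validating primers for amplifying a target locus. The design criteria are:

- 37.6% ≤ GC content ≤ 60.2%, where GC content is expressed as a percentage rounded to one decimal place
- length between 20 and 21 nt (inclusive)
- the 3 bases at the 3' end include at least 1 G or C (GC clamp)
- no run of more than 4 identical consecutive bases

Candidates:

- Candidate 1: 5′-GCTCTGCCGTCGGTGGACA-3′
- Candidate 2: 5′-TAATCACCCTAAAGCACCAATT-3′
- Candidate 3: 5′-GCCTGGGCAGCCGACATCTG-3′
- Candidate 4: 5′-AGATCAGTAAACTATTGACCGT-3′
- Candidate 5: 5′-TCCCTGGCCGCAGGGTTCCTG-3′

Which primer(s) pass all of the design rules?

None of the candidates satisfy all criteria.

Candidate 1 (19 nt, A=2 T=4 G=7 C=6): GC 13/19 = 68.4%, outside 37.6–60.2% ✗; length 19, outside 20–21 ✗; 3' end ACA has 1 G/C ✓; longest run = 2 ✓ — fails.
Candidate 2 (22 nt, A=9 T=5 G=1 C=7): GC 8/22 = 36.4%, outside 37.6–60.2% ✗; length 22, outside 20–21 ✗; 3' end ATT has 0 G/C, need ≥1 ✗; longest run = 3 ✓ — fails.
Candidate 3 (20 nt, A=3 T=3 G=7 C=7): GC 14/20 = 70.0%, outside 37.6–60.2% ✗; length 20 ✓; 3' end CTG has 2 G/C ✓; longest run = 3 ✓ — fails.
Candidate 4 (22 nt, A=8 T=6 G=4 C=4): GC 8/22 = 36.4%, outside 37.6–60.2% ✗; length 22, outside 20–21 ✗; 3' end CGT has 2 G/C ✓; longest run = 3 ✓ — fails.
Candidate 5 (21 nt, A=1 T=5 G=7 C=8): GC 15/21 = 71.4%, outside 37.6–60.2% ✗; length 21 ✓; 3' end CTG has 2 G/C ✓; longest run = 3 ✓ — fails.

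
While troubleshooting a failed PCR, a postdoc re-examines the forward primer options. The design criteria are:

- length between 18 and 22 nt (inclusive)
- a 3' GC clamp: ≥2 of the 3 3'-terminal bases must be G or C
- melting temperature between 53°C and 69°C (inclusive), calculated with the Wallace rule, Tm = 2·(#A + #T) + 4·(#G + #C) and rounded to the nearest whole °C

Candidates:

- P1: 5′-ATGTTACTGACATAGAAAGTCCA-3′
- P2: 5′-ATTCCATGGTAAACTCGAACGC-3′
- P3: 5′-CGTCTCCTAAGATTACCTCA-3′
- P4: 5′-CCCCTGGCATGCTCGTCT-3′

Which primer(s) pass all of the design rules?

P1 (23 nt, A=9 T=6 G=4 C=4): length 23, outside 18–22 ✗; 3' end CCA has 2 G/C ✓; Tm = 2·15 + 4·8 = 62°C ✓ — fails.
P2 (22 nt, A=7 T=5 G=4 C=6): length 22 ✓; 3' end CGC has 3 G/C ✓; Tm = 2·12 + 4·10 = 64°C ✓ — passes.
P3 (20 nt, A=5 T=6 G=2 C=7): length 20 ✓; 3' end TCA has 1 G/C, need ≥2 ✗; Tm = 2·11 + 4·9 = 58°C ✓ — fails.
P4 (18 nt, A=1 T=5 G=4 C=8): length 18 ✓; 3' end TCT has 1 G/C, need ≥2 ✗; Tm = 2·6 + 4·12 = 60°C ✓ — fails.

P2 only.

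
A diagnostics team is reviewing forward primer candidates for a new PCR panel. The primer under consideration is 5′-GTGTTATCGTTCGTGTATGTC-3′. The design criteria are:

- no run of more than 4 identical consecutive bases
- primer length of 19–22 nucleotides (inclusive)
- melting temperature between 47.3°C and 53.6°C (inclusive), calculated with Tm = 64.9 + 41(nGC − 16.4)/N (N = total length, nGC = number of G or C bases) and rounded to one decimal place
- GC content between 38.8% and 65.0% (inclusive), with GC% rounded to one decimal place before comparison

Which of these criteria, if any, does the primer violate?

Meets all criteria.

Base counts: A=2, T=10, G=6, C=3 (length 21).
homopolymer run: longest run = 2 ✓
length: length 21 ✓
Tm: Tm = 64.9 + 41·(9 − 16.4)/21 = 50.5°C ✓
GC content: GC 9/21 = 42.9% ✓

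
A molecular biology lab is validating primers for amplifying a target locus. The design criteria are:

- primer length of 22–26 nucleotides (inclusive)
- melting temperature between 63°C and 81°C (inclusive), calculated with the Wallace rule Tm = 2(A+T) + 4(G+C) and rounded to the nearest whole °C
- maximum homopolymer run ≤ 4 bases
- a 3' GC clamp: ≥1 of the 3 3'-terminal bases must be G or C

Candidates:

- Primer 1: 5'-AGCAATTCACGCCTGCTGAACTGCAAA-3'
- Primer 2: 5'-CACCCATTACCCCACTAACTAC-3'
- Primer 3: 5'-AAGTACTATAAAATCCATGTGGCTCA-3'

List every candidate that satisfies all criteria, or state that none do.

Primer 2 and Primer 3.

Primer 1 (27 nt, A=9 T=5 G=5 C=8): length 27, outside 22–26 ✗; Tm = 2·14 + 4·13 = 80°C ✓; longest run = 3 ✓; 3' end AAA has 0 G/C, need ≥1 ✗ — fails.
Primer 2 (22 nt, A=7 T=4 G=0 C=11): length 22 ✓; Tm = 2·11 + 4·11 = 66°C ✓; longest run = 4 ✓; 3' end TAC has 1 G/C ✓ — passes.
Primer 3 (26 nt, A=10 T=7 G=4 C=5): length 26 ✓; Tm = 2·17 + 4·9 = 70°C ✓; longest run = 4 ✓; 3' end TCA has 1 G/C ✓ — passes.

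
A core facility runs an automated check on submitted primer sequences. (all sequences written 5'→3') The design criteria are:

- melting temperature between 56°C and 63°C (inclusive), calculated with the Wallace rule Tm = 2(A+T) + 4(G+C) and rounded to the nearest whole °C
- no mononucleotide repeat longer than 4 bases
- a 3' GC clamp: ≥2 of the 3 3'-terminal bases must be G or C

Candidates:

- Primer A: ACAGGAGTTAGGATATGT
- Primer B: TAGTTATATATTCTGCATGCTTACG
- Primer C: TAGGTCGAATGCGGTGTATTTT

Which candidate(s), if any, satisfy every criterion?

Primer A (18 nt, A=6 T=5 G=6 C=1): Tm = 2·11 + 4·7 = 50°C, outside 56–63°C ✗; longest run = 2 ✓; 3' end TGT has 1 G/C, need ≥2 ✗ — fails.
Primer B (25 nt, A=6 T=11 G=4 C=4): Tm = 2·17 + 4·8 = 66°C, outside 56–63°C ✗; longest run = 2 ✓; 3' end ACG has 2 G/C ✓ — fails.
Primer C (22 nt, A=4 T=9 G=7 C=2): Tm = 2·13 + 4·9 = 62°C ✓; longest run = 4 ✓; 3' end TTT has 0 G/C, need ≥2 ✗ — fails.

None of the candidates satisfy all criteria.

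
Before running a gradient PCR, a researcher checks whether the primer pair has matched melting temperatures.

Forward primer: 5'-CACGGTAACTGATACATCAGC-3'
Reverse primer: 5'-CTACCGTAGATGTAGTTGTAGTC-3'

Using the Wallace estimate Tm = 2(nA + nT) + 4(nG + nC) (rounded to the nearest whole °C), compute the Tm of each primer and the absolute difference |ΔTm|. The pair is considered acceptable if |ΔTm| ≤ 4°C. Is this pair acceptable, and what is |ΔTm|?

|ΔTm| = 4°C; the pair is acceptable.

Forward: A=7 T=4 G=4 C=6 → Tm = 2·11 + 4·10 = 62°C.
Reverse: A=5 T=8 G=6 C=4 → Tm = 2·13 + 4·10 = 66°C.
|ΔTm| = |62 − 66| = 4°C, ≤ 4°C.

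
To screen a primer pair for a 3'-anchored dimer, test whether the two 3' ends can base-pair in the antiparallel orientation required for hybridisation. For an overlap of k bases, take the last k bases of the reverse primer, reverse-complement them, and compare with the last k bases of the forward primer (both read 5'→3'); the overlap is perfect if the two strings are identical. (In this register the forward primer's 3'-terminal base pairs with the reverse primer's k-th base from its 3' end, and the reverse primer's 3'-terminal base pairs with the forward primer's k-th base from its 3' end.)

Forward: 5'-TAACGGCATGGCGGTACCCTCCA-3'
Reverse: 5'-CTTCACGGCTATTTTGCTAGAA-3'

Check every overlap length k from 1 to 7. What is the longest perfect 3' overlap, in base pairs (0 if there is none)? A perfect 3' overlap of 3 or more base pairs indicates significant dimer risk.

Longest perfect overlap: 0 complementary base pairs; below the dimer-risk threshold (threshold 3).

Last 7 bases (5'→3') — forward …CCCTCCA, reverse …GCTAGAA.
Reverse complement of the reverse primer's last 7 bases: TTCTAGC; its first k bases are the reverse complement of the reverse primer's last k bases, so a perfect k-base overlap needs the forward primer's last k bases to equal them.
Comparing (forward last k vs required): k=1: A vs T ✗; k=2: CA vs TT ✗; k=3: CCA vs TTC ✗; k=4: TCCA vs TTCT ✗; k=5: CTCCA vs TTCTA ✗; k=6: CCTCCA vs TTCTAG ✗; k=7: CCCTCCA vs TTCTAGC ✗.
No overlap length from 1 to 7 is perfect, so the longest perfect 3' overlap is 0.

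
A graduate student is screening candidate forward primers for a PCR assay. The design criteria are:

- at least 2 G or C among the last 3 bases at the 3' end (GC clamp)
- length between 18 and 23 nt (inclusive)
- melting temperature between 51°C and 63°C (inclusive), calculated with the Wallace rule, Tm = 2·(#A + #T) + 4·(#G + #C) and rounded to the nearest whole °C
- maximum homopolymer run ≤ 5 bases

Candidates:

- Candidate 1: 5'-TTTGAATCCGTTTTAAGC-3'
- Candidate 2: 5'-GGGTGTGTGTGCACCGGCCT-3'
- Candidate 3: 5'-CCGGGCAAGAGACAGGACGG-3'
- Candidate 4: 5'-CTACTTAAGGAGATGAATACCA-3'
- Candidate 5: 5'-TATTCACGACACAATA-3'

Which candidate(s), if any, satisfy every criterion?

Candidate 1 (18 nt, A=4 T=8 G=3 C=3): 3' end AGC has 2 G/C ✓; length 18 ✓; Tm = 2·12 + 4·6 = 48°C, outside 51–63°C ✗; longest run = 4 ✓ — fails.
Candidate 2 (20 nt, A=1 T=5 G=9 C=5): 3' end CCT has 2 G/C ✓; length 20 ✓; Tm = 2·6 + 4·14 = 68°C, outside 51–63°C ✗; longest run = 3 ✓ — fails.
Candidate 3 (20 nt, A=6 T=0 G=9 C=5): 3' end CGG has 3 G/C ✓; length 20 ✓; Tm = 2·6 + 4·14 = 68°C, outside 51–63°C ✗; longest run = 3 ✓ — fails.
Candidate 4 (22 nt, A=9 T=5 G=4 C=4): 3' end CCA has 2 G/C ✓; length 22 ✓; Tm = 2·14 + 4·8 = 60°C ✓; longest run = 2 ✓ — passes.
Candidate 5 (16 nt, A=7 T=4 G=1 C=4): 3' end ATA has 0 G/C, need ≥2 ✗; length 16, outside 18–23 ✗; Tm = 2·11 + 4·5 = 42°C, outside 51–63°C ✗; longest run = 2 ✓ — fails.

Candidate 4 only.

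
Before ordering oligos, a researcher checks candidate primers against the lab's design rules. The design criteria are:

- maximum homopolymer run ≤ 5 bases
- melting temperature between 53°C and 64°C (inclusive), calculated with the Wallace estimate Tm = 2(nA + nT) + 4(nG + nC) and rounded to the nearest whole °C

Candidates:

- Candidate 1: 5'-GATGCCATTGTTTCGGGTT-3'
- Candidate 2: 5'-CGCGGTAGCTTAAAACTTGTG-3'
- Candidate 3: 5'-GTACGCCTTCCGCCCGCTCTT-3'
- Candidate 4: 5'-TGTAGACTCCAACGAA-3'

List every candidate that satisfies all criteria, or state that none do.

Candidate 1 (19 nt, A=2 T=8 G=6 C=3): longest run = 3 ✓; Tm = 2·10 + 4·9 = 56°C ✓ — passes.
Candidate 2 (21 nt, A=5 T=6 G=6 C=4): longest run = 4 ✓; Tm = 2·11 + 4·10 = 62°C ✓ — passes.
Candidate 3 (21 nt, A=1 T=6 G=4 C=10): longest run = 3 ✓; Tm = 2·7 + 4·14 = 70°C, outside 53–64°C ✗ — fails.
Candidate 4 (16 nt, A=6 T=3 G=3 C=4): longest run = 2 ✓; Tm = 2·9 + 4·7 = 46°C, outside 53–64°C ✗ — fails.

Candidate 1 and Candidate 2.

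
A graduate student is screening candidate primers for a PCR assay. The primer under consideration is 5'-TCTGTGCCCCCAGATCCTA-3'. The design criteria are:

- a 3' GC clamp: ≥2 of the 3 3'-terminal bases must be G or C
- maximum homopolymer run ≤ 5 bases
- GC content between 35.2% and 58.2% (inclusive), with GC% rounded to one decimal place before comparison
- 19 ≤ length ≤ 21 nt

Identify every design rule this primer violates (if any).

Base counts: A=3, T=5, G=3, C=8 (length 19).
GC clamp: 3' end CTA has 1 G/C, need ≥2 ✗
homopolymer run: longest run = 5 ✓
GC content: GC 11/19 = 57.9% ✓
length: length 19 ✓

Fails: GC clamp.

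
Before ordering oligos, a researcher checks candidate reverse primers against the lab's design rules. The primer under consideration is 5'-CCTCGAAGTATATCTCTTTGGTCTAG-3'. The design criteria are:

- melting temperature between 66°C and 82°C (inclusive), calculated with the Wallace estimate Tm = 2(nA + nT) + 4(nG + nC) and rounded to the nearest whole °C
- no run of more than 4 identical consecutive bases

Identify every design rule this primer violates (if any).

Meets all criteria.

Base counts: A=5, T=10, G=5, C=6 (length 26).
Tm: Tm = 2·15 + 4·11 = 74°C ✓
homopolymer run: longest run = 3 ✓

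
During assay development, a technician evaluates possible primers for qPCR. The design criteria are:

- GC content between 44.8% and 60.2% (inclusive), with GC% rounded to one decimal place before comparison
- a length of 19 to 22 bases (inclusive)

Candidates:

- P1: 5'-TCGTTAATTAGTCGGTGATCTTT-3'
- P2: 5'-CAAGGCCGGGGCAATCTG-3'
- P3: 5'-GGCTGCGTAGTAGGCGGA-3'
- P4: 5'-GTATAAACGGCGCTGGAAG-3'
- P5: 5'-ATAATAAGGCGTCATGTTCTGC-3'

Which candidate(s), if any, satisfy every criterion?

P4 only.

P1 (23 nt, A=4 T=11 G=5 C=3): GC 8/23 = 34.8%, outside 44.8–60.2% ✗; length 23, outside 19–22 ✗ — fails.
P2 (18 nt, A=4 T=2 G=7 C=5): GC 12/18 = 66.7%, outside 44.8–60.2% ✗; length 18, outside 19–22 ✗ — fails.
P3 (18 nt, A=3 T=3 G=9 C=3): GC 12/18 = 66.7%, outside 44.8–60.2% ✗; length 18, outside 19–22 ✗ — fails.
P4 (19 nt, A=6 T=3 G=7 C=3): GC 10/19 = 52.6% ✓; length 19 ✓ — passes.
P5 (22 nt, A=6 T=7 G=5 C=4): GC 9/22 = 40.9%, outside 44.8–60.2% ✗; length 22 ✓ — fails.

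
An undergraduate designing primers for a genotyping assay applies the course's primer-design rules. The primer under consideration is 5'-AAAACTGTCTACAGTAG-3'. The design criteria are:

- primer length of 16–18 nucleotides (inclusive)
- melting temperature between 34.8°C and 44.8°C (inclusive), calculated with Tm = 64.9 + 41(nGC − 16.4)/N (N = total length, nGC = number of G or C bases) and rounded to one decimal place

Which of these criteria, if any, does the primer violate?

Base counts: A=7, T=4, G=3, C=3 (length 17).
length: length 17 ✓
Tm: Tm = 64.9 + 41·(6 − 16.4)/17 = 39.8°C ✓

Meets all criteria.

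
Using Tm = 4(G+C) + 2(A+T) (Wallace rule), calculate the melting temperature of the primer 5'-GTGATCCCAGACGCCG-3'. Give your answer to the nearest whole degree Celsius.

54°C

Base counts: A=3, T=2, G=5, C=6 (length 16).
Tm = 2·(3+2) + 4·(5+6) = 2·5 + 4·11 = 10 + 44 = 54°C.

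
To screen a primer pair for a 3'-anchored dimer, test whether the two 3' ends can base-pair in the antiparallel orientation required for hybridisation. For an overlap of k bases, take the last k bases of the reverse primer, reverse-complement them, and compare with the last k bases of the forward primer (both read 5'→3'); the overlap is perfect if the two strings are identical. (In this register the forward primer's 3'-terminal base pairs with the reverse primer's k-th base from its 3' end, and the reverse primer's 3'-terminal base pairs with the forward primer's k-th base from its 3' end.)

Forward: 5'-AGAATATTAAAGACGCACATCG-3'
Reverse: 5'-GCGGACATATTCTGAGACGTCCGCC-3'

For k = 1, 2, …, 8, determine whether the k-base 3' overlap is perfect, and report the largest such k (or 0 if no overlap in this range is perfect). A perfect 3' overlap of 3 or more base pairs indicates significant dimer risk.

Last 8 bases (5'→3') — forward …GCACATCG, reverse …CGTCCGCC.
Reverse complement of the reverse primer's last 8 bases: GGCGGACG; its first k bases are the reverse complement of the reverse primer's last k bases, so a perfect k-base overlap needs the forward primer's last k bases to equal them.
Comparing (forward last k vs required): k=1: G vs G ✓; k=2: CG vs GG ✗; k=3: TCG vs GGC ✗; k=4: ATCG vs GGCG ✗; k=5: CATCG vs GGCGG ✗; k=6: ACATCG vs GGCGGA ✗; k=7: CACATCG vs GGCGGAC ✗; k=8: GCACATCG vs GGCGGACG ✗.
Only k = 1 is perfect, so the longest perfect 3' overlap is 1.

Longest perfect overlap: 1 complementary base pair; below the dimer-risk threshold (threshold 3).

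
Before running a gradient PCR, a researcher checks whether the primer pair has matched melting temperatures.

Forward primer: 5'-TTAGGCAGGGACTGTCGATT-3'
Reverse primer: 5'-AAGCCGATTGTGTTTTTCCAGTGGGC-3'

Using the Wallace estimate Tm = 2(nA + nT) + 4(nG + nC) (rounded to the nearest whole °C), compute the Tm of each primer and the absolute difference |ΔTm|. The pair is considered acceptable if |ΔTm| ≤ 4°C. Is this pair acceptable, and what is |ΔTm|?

|ΔTm| = 18°C; the pair is not acceptable.

Forward: A=4 T=6 G=7 C=3 → Tm = 2·10 + 4·10 = 60°C.
Reverse: A=4 T=9 G=8 C=5 → Tm = 2·13 + 4·13 = 78°C.
|ΔTm| = |60 − 78| = 18°C, > 4°C.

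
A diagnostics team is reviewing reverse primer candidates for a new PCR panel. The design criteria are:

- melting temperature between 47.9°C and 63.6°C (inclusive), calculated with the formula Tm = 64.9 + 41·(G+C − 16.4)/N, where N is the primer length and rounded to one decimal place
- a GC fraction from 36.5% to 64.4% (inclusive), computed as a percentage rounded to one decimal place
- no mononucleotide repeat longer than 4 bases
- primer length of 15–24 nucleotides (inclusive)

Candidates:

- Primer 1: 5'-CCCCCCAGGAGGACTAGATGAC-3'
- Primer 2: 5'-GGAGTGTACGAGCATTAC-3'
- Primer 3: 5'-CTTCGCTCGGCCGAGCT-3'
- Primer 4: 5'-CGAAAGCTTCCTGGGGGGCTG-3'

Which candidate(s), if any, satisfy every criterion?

Primer 2 only.

Primer 1 (22 nt, A=6 T=2 G=6 C=8): Tm = 64.9 + 41·(14 − 16.4)/22 = 60.4°C ✓; GC 14/22 = 63.6% ✓; longest run = 6, exceeds 4 ✗; length 22 ✓ — fails.
Primer 2 (18 nt, A=5 T=4 G=6 C=3): Tm = 64.9 + 41·(9 − 16.4)/18 = 48.0°C ✓; GC 9/18 = 50.0% ✓; longest run = 2 ✓; length 18 ✓ — passes.
Primer 3 (17 nt, A=1 T=4 G=5 C=7): Tm = 64.9 + 41·(12 − 16.4)/17 = 54.3°C ✓; GC 12/17 = 70.6%, outside 36.5–64.4% ✗; longest run = 2 ✓; length 17 ✓ — fails.
Primer 4 (21 nt, A=3 T=4 G=9 C=5): Tm = 64.9 + 41·(14 − 16.4)/21 = 60.2°C ✓; GC 14/21 = 66.7%, outside 36.5–64.4% ✗; longest run = 6, exceeds 4 ✗; length 21 ✓ — fails.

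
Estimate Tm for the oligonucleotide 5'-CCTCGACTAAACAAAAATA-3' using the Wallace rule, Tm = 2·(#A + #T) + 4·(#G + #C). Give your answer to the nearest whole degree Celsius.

50°C

Base counts: A=10, T=3, G=1, C=5 (length 19).
Tm = 2·(10+3) + 4·(1+5) = 2·13 + 4·6 = 26 + 24 = 50°C.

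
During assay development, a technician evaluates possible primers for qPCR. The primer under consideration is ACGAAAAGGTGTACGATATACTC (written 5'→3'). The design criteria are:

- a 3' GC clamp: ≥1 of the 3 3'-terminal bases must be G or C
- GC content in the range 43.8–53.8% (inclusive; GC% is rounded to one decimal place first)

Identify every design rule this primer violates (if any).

Base counts: A=9, T=5, G=5, C=4 (length 23).
GC clamp: 3' end CTC has 2 G/C ✓
GC content: GC 9/23 = 39.1%, outside 43.8–53.8% ✗

Fails: GC content.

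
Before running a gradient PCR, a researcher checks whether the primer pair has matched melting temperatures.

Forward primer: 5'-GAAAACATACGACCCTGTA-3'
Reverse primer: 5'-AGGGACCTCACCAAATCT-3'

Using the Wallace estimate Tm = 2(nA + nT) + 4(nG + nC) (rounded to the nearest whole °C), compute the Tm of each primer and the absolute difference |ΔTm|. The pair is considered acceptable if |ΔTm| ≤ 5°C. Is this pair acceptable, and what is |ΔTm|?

|ΔTm| = 0°C; the pair is acceptable.

Forward: A=8 T=3 G=3 C=5 → Tm = 2·11 + 4·8 = 54°C.
Reverse: A=6 T=3 G=3 C=6 → Tm = 2·9 + 4·9 = 54°C.
|ΔTm| = |54 − 54| = 0°C, ≤ 5°C.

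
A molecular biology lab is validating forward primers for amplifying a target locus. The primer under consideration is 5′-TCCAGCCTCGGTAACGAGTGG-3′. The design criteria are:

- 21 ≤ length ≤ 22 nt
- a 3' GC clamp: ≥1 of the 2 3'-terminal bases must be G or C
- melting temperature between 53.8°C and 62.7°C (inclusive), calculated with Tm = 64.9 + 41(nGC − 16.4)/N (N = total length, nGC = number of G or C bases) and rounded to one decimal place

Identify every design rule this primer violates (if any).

Meets all criteria.

Base counts: A=4, T=4, G=7, C=6 (length 21).
length: length 21 ✓
GC clamp: 3' end GG has 2 G/C ✓
Tm: Tm = 64.9 + 41·(13 − 16.4)/21 = 58.3°C ✓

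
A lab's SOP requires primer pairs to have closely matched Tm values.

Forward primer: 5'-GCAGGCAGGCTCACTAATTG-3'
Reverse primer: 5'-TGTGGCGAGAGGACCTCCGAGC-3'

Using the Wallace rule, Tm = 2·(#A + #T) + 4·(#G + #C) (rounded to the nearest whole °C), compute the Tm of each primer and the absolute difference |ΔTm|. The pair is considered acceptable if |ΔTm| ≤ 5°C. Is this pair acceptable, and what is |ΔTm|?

Forward: A=5 T=4 G=6 C=5 → Tm = 2·9 + 4·11 = 62°C.
Reverse: A=4 T=3 G=9 C=6 → Tm = 2·7 + 4·15 = 74°C.
|ΔTm| = |62 − 74| = 12°C, > 5°C.

|ΔTm| = 12°C; the pair is not acceptable.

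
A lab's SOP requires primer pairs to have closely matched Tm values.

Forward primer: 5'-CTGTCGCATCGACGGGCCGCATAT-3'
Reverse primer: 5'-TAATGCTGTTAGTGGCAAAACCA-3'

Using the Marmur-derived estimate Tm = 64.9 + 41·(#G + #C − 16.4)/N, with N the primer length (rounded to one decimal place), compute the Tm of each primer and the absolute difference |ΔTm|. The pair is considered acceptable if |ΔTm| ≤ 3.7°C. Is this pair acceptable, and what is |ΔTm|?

|ΔTm| = 10.8°C; the pair is not acceptable.

Forward: G+C = 15, N = 24 → Tm = 64.9 + 41·(15 − 16.4)/24 = 62.5°C.
Reverse: G+C = 9, N = 23 → Tm = 64.9 + 41·(9 − 16.4)/23 = 51.7°C.
|ΔTm| = |62.5 − 51.7| = 10.8°C, > 3.7°C.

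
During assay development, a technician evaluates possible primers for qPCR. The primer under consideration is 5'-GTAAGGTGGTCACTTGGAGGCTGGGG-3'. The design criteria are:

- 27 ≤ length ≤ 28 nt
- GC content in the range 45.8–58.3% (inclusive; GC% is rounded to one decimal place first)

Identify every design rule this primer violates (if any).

Base counts: A=4, T=6, G=13, C=3 (length 26).
length: length 26, outside 27–28 ✗
GC content: GC 16/26 = 61.5%, outside 45.8–58.3% ✗

Fails: length, GC content.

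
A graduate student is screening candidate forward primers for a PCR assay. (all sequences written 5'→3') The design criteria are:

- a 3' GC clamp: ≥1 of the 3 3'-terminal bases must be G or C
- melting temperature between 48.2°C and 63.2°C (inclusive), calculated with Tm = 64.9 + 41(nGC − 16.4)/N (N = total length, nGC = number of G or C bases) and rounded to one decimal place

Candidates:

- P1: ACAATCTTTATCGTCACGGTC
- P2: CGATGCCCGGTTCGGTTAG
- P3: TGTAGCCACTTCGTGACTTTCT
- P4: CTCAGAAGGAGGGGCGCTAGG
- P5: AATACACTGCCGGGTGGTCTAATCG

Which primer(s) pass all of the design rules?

P1 (21 nt, A=5 T=7 G=3 C=6): 3' end GTC has 2 G/C ✓; Tm = 64.9 + 41·(9 − 16.4)/21 = 50.5°C ✓ — passes.
P2 (19 nt, A=2 T=5 G=7 C=5): 3' end TAG has 1 G/C ✓; Tm = 64.9 + 41·(12 − 16.4)/19 = 55.4°C ✓ — passes.
P3 (22 nt, A=3 T=9 G=4 C=6): 3' end TCT has 1 G/C ✓; Tm = 64.9 + 41·(10 − 16.4)/22 = 53.0°C ✓ — passes.
P4 (21 nt, A=5 T=2 G=10 C=4): 3' end AGG has 2 G/C ✓; Tm = 64.9 + 41·(14 − 16.4)/21 = 60.2°C ✓ — passes.
P5 (25 nt, A=6 T=6 G=7 C=6): 3' end TCG has 2 G/C ✓; Tm = 64.9 + 41·(13 − 16.4)/25 = 59.3°C ✓ — passes.

P1, P2, P3, P4 and P5.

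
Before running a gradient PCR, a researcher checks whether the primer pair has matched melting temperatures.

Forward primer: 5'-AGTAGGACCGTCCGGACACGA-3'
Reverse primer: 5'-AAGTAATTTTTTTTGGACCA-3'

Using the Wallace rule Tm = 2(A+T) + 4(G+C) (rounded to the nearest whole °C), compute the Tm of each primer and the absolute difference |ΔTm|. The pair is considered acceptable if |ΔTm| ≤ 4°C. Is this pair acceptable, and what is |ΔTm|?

|ΔTm| = 18°C; the pair is not acceptable.

Forward: A=6 T=2 G=7 C=6 → Tm = 2·8 + 4·13 = 68°C.
Reverse: A=6 T=9 G=3 C=2 → Tm = 2·15 + 4·5 = 50°C.
|ΔTm| = |68 − 50| = 18°C, > 4°C.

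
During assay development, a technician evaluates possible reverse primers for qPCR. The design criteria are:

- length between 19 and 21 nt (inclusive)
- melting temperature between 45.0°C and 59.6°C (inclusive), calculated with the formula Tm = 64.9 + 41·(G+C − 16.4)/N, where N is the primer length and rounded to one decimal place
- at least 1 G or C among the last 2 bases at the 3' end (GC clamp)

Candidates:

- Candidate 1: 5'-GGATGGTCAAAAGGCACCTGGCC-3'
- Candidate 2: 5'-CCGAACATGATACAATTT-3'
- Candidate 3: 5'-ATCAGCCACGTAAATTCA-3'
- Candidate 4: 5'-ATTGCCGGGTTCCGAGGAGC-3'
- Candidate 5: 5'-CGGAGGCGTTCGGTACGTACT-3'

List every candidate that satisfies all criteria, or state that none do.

Candidate 4 and Candidate 5.

Candidate 1 (23 nt, A=6 T=3 G=8 C=6): length 23, outside 19–21 ✗; Tm = 64.9 + 41·(14 − 16.4)/23 = 60.6°C, outside 45.0–59.6°C ✗; 3' end CC has 2 G/C ✓ — fails.
Candidate 2 (18 nt, A=7 T=5 G=2 C=4): length 18, outside 19–21 ✗; Tm = 64.9 + 41·(6 − 16.4)/18 = 41.2°C, outside 45.0–59.6°C ✗; 3' end TT has 0 G/C, need ≥1 ✗ — fails.
Candidate 3 (18 nt, A=7 T=4 G=2 C=5): length 18, outside 19–21 ✗; Tm = 64.9 + 41·(7 − 16.4)/18 = 43.5°C, outside 45.0–59.6°C ✗; 3' end CA has 1 G/C ✓ — fails.
Candidate 4 (20 nt, A=3 T=4 G=8 C=5): length 20 ✓; Tm = 64.9 + 41·(13 − 16.4)/20 = 57.9°C ✓; 3' end GC has 2 G/C ✓ — passes.
Candidate 5 (21 nt, A=3 T=5 G=8 C=5): length 21 ✓; Tm = 64.9 + 41·(13 − 16.4)/21 = 58.3°C ✓; 3' end CT has 1 G/C ✓ — passes.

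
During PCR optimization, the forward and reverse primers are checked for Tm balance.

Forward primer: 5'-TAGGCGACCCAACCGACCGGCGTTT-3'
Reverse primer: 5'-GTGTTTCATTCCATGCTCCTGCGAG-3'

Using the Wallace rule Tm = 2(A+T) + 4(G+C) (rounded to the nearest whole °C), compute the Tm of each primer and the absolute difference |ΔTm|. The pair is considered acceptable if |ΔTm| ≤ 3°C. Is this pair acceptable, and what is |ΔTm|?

|ΔTm| = 6°C; the pair is not acceptable.

Forward: A=5 T=4 G=7 C=9 → Tm = 2·9 + 4·16 = 82°C.
Reverse: A=3 T=9 G=6 C=7 → Tm = 2·12 + 4·13 = 76°C.
|ΔTm| = |82 − 76| = 6°C, > 3°C.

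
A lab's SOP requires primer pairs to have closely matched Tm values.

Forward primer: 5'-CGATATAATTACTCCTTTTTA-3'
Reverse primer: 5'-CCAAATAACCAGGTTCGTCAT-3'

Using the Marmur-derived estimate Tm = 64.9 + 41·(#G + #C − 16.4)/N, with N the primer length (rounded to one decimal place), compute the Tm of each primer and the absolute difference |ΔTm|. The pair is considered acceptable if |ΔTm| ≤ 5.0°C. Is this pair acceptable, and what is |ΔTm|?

Forward: G+C = 5, N = 21 → Tm = 64.9 + 41·(5 − 16.4)/21 = 42.6°C.
Reverse: G+C = 9, N = 21 → Tm = 64.9 + 41·(9 − 16.4)/21 = 50.5°C.
|ΔTm| = |42.6 − 50.5| = 7.9°C, > 5.0°C.

|ΔTm| = 7.9°C; the pair is not acceptable.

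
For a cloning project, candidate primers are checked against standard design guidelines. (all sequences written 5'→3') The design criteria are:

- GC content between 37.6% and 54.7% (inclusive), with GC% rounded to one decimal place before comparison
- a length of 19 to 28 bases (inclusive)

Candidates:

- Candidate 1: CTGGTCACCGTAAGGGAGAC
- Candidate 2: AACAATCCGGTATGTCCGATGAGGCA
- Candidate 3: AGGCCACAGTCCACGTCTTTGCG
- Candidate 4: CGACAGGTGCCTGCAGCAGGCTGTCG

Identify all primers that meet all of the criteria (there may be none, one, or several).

Candidate 2 only.

Candidate 1 (20 nt, A=5 T=3 G=7 C=5): GC 12/20 = 60.0%, outside 37.6–54.7% ✗; length 20 ✓ — fails.
Candidate 2 (26 nt, A=8 T=5 G=7 C=6): GC 13/26 = 50.0% ✓; length 26 ✓ — passes.
Candidate 3 (23 nt, A=4 T=5 G=6 C=8): GC 14/23 = 60.9%, outside 37.6–54.7% ✗; length 23 ✓ — fails.
Candidate 4 (26 nt, A=4 T=4 G=10 C=8): GC 18/26 = 69.2%, outside 37.6–54.7% ✗; length 26 ✓ — fails.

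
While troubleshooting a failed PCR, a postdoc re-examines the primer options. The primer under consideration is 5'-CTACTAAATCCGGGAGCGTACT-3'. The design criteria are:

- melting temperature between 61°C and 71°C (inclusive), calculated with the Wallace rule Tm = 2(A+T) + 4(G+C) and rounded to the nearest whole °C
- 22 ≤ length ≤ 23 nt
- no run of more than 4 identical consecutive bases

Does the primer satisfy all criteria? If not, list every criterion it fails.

Base counts: A=6, T=5, G=5, C=6 (length 22).
Tm: Tm = 2·11 + 4·11 = 66°C ✓
length: length 22 ✓
homopolymer run: longest run = 3 ✓

Meets all criteria.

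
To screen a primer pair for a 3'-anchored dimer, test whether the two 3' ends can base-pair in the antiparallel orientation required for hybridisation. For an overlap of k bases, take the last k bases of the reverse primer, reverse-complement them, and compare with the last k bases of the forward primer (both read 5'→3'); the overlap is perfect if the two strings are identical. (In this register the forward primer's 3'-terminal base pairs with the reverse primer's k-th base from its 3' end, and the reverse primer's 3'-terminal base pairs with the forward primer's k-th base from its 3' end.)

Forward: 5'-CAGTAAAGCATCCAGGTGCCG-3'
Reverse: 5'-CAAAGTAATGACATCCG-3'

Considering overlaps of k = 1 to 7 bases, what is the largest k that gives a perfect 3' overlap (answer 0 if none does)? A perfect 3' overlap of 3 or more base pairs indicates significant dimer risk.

Longest perfect overlap: 2 complementary base pairs; below the dimer-risk threshold (threshold 3).

Last 7 bases (5'→3') — forward …GGTGCCG, reverse …ACATCCG.
Reverse complement of the reverse primer's last 7 bases: CGGATGT; its first k bases are the reverse complement of the reverse primer's last k bases, so a perfect k-base overlap needs the forward primer's last k bases to equal them.
Comparing (forward last k vs required): k=1: G vs C ✗; k=2: CG vs CG ✓; k=3: CCG vs CGG ✗; k=4: GCCG vs CGGA ✗; k=5: TGCCG vs CGGAT ✗; k=6: GTGCCG vs CGGATG ✗; k=7: GGTGCCG vs CGGATGT ✗.
Only k = 2 is perfect, so the longest perfect 3' overlap is 2.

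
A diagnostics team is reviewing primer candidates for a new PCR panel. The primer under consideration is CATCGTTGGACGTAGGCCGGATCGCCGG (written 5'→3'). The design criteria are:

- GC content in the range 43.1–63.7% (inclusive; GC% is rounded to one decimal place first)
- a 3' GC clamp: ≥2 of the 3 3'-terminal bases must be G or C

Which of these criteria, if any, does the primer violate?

Base counts: A=4, T=5, G=11, C=8 (length 28).
GC content: GC 19/28 = 67.9%, outside 43.1–63.7% ✗
GC clamp: 3' end CGG has 3 G/C ✓

Fails: GC content.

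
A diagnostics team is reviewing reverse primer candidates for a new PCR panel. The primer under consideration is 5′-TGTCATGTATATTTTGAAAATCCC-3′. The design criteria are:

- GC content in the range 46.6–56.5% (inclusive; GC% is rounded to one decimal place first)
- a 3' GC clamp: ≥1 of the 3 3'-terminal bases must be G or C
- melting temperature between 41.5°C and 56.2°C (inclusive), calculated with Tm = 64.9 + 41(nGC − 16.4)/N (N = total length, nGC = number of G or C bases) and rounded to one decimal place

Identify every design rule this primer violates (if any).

Base counts: A=7, T=10, G=3, C=4 (length 24).
GC content: GC 7/24 = 29.2%, outside 46.6–56.5% ✗
GC clamp: 3' end CCC has 3 G/C ✓
Tm: Tm = 64.9 + 41·(7 − 16.4)/24 = 48.8°C ✓

Fails: GC content.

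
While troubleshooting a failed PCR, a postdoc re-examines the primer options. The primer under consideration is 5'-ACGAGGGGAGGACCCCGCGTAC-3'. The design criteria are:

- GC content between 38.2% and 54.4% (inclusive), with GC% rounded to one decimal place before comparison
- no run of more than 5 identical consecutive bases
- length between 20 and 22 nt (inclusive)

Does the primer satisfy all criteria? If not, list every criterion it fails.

Base counts: A=5, T=1, G=9, C=7 (length 22).
GC content: GC 16/22 = 72.7%, outside 38.2–54.4% ✗
homopolymer run: longest run = 4 ✓
length: length 22 ✓

Fails: GC content.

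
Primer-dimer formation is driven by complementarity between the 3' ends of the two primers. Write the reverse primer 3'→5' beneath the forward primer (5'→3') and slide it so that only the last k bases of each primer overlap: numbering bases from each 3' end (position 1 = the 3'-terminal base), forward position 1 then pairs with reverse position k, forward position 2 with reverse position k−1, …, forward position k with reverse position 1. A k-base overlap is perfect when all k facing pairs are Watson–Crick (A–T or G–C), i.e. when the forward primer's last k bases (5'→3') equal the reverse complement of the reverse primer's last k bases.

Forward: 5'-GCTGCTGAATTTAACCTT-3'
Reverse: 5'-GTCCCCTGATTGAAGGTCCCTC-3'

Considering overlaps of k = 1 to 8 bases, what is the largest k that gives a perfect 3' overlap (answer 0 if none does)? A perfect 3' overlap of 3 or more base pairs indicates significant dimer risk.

Last 8 bases (5'→3') — forward …TTAACCTT, reverse …GGTCCCTC.
Reverse complement of the reverse primer's last 8 bases: GAGGGACC; its first k bases are the reverse complement of the reverse primer's last k bases, so a perfect k-base overlap needs the forward primer's last k bases to equal them.
Comparing (forward last k vs required): k=1: T vs G ✗; k=2: TT vs GA ✗; k=3: CTT vs GAG ✗; k=4: CCTT vs GAGG ✗; k=5: ACCTT vs GAGGG ✗; k=6: AACCTT vs GAGGGA ✗; k=7: TAACCTT vs GAGGGAC ✗; k=8: TTAACCTT vs GAGGGACC ✗.
No overlap length from 1 to 8 is perfect, so the longest perfect 3' overlap is 0.

Longest perfect overlap: 0 complementary base pairs; below the dimer-risk threshold (threshold 3).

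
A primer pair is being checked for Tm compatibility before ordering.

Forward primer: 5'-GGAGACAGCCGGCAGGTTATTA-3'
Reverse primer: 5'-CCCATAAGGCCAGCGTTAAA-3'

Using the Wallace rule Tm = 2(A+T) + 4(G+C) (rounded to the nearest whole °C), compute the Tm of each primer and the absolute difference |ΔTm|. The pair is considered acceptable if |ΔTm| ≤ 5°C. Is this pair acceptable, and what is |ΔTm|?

Forward: A=6 T=4 G=8 C=4 → Tm = 2·10 + 4·12 = 68°C.
Reverse: A=7 T=3 G=4 C=6 → Tm = 2·10 + 4·10 = 60°C.
|ΔTm| = |68 − 60| = 8°C, > 5°C.

|ΔTm| = 8°C; the pair is not acceptable.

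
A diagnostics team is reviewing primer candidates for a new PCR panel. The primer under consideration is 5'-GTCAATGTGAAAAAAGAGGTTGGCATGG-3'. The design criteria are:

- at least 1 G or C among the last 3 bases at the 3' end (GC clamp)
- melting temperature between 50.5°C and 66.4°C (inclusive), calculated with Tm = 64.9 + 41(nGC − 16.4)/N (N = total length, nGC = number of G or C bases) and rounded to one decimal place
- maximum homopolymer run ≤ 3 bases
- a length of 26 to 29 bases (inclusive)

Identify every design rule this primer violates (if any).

Base counts: A=10, T=6, G=10, C=2 (length 28).
GC clamp: 3' end TGG has 2 G/C ✓
Tm: Tm = 64.9 + 41·(12 − 16.4)/28 = 58.5°C ✓
homopolymer run: longest run = 6, exceeds 3 ✗
length: length 28 ✓

Fails: homopolymer run.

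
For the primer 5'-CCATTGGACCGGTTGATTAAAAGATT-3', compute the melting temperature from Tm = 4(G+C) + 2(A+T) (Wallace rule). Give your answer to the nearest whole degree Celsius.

Base counts: A=8, T=8, G=6, C=4 (length 26).
Tm = 2·(8+8) + 4·(6+4) = 2·16 + 4·10 = 32 + 40 = 72°C.

72°C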